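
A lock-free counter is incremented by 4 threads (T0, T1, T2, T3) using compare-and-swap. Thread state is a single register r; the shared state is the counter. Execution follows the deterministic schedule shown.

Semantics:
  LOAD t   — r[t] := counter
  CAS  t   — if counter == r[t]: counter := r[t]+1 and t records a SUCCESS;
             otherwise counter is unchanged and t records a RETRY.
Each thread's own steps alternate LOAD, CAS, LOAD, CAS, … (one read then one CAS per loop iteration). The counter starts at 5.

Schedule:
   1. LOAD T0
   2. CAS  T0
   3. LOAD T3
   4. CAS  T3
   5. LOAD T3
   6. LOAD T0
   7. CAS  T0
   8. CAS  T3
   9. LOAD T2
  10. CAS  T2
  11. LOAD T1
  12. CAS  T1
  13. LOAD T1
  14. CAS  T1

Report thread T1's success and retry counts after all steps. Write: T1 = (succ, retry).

T1 = (2, 0)

#1 T0 reads 5
#2 T0 CAS(5→6) writes; counter now 6
#3 T3 reads 6
#4 T3 CAS(6→7) writes; counter now 7
#5 T3 reads 7
#6 T0 reads 7
#7 T0 CAS(7→8) writes; counter now 8
#8 T3 CAS(7→8) fails; counter now 8
#9 T2 reads 8
#10 T2 CAS(8→9) writes; counter now 9
#11 T1 reads 9
#12 T1 CAS(9→10) writes; counter now 10
#13 T1 reads 10
#14 T1 CAS(10→11) writes; counter now 11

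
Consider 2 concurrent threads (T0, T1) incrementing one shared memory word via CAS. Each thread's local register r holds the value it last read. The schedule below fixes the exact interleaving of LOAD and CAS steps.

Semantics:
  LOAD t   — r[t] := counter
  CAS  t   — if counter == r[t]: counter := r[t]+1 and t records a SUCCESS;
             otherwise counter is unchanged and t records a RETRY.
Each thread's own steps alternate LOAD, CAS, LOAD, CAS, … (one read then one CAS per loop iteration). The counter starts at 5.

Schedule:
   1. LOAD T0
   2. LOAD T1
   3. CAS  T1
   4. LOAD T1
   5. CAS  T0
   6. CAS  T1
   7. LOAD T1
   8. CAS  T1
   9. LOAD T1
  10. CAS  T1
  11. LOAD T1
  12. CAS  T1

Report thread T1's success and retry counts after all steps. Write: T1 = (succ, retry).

T1 = (5, 0)

[1] T0.load  rd  (counter 5, T0.r 5)
[2] T1.load  rd  (counter 5, T1.r 5)
[3] T1.cas  hit  (counter 6, T1.r 5)
[4] T1.load  rd  (counter 6, T1.r 6)
[5] T0.cas  miss  (counter 6, T0.r 5)
[6] T1.cas  hit  (counter 7, T1.r 6)
[7] T1.load  rd  (counter 7, T1.r 7)
[8] T1.cas  hit  (counter 8, T1.r 7)
[9] T1.load  rd  (counter 8, T1.r 8)
[10] T1.cas  hit  (counter 9, T1.r 8)
[11] T1.load  rd  (counter 9, T1.r 9)
[12] T1.cas  hit  (counter 10, T1.r 9)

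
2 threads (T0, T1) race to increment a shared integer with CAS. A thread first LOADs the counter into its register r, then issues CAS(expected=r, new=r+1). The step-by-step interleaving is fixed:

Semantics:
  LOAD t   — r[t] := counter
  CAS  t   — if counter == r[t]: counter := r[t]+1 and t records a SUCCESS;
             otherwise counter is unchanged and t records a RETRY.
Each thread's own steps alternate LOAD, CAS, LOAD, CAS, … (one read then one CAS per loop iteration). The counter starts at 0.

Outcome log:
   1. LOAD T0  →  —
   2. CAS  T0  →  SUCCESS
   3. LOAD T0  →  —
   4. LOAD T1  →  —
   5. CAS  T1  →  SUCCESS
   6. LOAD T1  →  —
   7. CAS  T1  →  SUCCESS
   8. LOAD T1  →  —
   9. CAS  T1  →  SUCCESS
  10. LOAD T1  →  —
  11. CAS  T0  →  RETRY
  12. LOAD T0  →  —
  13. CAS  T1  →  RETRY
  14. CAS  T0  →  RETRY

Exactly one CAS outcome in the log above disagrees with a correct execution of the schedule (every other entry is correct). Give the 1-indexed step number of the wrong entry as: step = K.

step = 13

Correct run:
[1] T0.load  rd  (counter 0, T0.r 0)
[2] T0.cas  hit  (counter 1, T0.r 0)
[3] T0.load  rd  (counter 1, T0.r 1)
[4] T1.load  rd  (counter 1, T1.r 1)
[5] T1.cas  hit  (counter 2, T1.r 1)
[6] T1.load  rd  (counter 2, T1.r 2)
[7] T1.cas  hit  (counter 3, T1.r 2)
[8] T1.load  rd  (counter 3, T1.r 3)
[9] T1.cas  hit  (counter 4, T1.r 3)
[10] T1.load  rd  (counter 4, T1.r 4)
[11] T0.cas  miss  (counter 4, T0.r 1)
[12] T0.load  rd  (counter 4, T0.r 4)
[13] T1.cas  hit  (counter 5, T1.r 4)
[14] T0.cas  miss  (counter 5, T0.r 4)
Log disagrees first at step 13.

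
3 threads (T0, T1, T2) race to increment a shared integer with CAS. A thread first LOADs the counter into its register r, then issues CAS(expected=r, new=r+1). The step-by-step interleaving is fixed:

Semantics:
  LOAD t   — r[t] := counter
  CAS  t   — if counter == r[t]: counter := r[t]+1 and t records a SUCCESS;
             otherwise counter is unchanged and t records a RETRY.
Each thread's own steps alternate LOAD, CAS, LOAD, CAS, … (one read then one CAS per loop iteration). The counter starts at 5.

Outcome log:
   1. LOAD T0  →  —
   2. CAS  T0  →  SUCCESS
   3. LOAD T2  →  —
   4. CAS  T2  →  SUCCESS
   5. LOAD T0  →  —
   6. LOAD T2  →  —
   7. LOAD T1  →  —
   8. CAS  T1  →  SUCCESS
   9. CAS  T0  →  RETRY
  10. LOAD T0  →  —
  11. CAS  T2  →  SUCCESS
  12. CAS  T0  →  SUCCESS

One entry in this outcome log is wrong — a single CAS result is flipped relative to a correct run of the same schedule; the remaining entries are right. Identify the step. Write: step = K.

Correct run:
step 1: T0 LOAD ⇒ load; ctr=5 reg=5
step 2: T0 CAS ⇒ ok; ctr=6 reg=5
step 3: T2 LOAD ⇒ load; ctr=6 reg=6
step 4: T2 CAS ⇒ ok; ctr=7 reg=6
step 5: T0 LOAD ⇒ load; ctr=7 reg=7
step 6: T2 LOAD ⇒ load; ctr=7 reg=7
step 7: T1 LOAD ⇒ load; ctr=7 reg=7
step 8: T1 CAS ⇒ ok; ctr=8 reg=7
step 9: T0 CAS ⇒ retry; ctr=8 reg=7
step 10: T0 LOAD ⇒ load; ctr=8 reg=8
step 11: T2 CAS ⇒ retry; ctr=8 reg=7
step 12: T0 CAS ⇒ ok; ctr=9 reg=8
Log disagrees first at step 11.

step = 11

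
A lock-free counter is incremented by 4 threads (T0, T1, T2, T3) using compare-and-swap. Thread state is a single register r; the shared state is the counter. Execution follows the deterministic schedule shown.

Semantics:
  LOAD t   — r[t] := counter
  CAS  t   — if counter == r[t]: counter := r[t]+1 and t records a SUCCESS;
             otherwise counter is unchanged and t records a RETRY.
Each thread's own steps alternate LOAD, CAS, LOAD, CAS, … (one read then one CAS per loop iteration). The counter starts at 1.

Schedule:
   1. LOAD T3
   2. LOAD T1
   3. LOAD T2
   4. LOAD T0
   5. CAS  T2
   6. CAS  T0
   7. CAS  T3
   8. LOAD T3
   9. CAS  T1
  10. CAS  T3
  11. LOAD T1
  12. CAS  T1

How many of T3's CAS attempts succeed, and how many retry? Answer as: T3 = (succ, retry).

T3 LOAD — after: cnt=1, r=1 — load
T1 LOAD — after: cnt=1, r=1 — load
T2 LOAD — after: cnt=1, r=1 — load
T0 LOAD — after: cnt=1, r=1 — load
T2 CAS — after: cnt=2, r=1 — ok
T0 CAS — after: cnt=2, r=1 — retry
T3 CAS — after: cnt=2, r=1 — retry
T3 LOAD — after: cnt=2, r=2 — load
T1 CAS — after: cnt=2, r=1 — retry
T3 CAS — after: cnt=3, r=2 — ok
T1 LOAD — after: cnt=3, r=3 — load
T1 CAS — after: cnt=4, r=3 — ok

T3 = (1, 1)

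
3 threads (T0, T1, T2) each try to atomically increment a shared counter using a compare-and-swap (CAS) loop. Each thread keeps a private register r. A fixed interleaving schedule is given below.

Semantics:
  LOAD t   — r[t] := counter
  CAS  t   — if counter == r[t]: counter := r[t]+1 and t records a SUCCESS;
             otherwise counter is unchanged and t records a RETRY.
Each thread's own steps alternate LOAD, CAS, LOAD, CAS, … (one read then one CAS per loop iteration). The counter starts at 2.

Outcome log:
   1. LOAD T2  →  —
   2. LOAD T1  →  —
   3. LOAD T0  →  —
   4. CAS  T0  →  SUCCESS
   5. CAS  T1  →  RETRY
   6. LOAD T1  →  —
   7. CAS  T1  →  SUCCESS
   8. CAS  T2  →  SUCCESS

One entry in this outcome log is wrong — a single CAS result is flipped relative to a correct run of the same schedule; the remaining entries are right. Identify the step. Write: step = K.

Reference trace:
step 1: T2 LOAD ⇒ load; ctr=2 reg=2
step 2: T1 LOAD ⇒ load; ctr=2 reg=2
step 3: T0 LOAD ⇒ load; ctr=2 reg=2
step 4: T0 CAS ⇒ ok; ctr=3 reg=2
step 5: T1 CAS ⇒ retry; ctr=3 reg=2
step 6: T1 LOAD ⇒ load; ctr=3 reg=3
step 7: T1 CAS ⇒ ok; ctr=4 reg=3
step 8: T2 CAS ⇒ retry; ctr=4 reg=2
Flip is step 8.

step = 8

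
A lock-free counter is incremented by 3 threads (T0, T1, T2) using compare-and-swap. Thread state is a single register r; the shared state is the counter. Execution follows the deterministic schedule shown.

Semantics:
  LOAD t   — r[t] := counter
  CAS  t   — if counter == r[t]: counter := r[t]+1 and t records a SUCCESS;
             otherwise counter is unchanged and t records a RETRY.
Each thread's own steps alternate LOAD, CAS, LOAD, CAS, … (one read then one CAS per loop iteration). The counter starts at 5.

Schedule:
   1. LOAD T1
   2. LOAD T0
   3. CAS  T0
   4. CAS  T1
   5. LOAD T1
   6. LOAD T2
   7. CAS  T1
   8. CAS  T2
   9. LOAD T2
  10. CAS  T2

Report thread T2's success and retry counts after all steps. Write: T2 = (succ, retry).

T2 = (1, 1)

1. LOAD T1 → mem=5 r[T1]=5 [LOAD]
2. LOAD T0 → mem=5 r[T0]=5 [LOAD]
3. CAS T0 → mem=6 r[T0]=5 [OK]
4. CAS T1 → mem=6 r[T1]=5 [RETRY]
5. LOAD T1 → mem=6 r[T1]=6 [LOAD]
6. LOAD T2 → mem=6 r[T2]=6 [LOAD]
7. CAS T1 → mem=7 r[T1]=6 [OK]
8. CAS T2 → mem=7 r[T2]=6 [RETRY]
9. LOAD T2 → mem=7 r[T2]=7 [LOAD]
10. CAS T2 → mem=8 r[T2]=7 [OK]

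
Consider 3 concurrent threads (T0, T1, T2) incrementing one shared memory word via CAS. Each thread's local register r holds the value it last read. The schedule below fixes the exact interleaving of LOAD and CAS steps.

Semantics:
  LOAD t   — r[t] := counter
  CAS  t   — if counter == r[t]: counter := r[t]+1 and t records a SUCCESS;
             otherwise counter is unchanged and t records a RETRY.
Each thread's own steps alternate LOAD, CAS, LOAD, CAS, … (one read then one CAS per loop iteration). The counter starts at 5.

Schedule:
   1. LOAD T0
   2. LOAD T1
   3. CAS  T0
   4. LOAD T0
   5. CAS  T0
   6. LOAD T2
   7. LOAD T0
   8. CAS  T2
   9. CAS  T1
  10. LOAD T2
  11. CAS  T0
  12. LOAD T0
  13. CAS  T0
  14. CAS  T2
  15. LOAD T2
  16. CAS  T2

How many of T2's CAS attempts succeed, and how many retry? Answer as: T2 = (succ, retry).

#1 T0 reads 5
#2 T1 reads 5
#3 T0 CAS(5→6) writes; counter now 6
#4 T0 reads 6
#5 T0 CAS(6→7) writes; counter now 7
#6 T2 reads 7
#7 T0 reads 7
#8 T2 CAS(7→8) writes; counter now 8
#9 T1 CAS(5→6) fails; counter now 8
#10 T2 reads 8
#11 T0 CAS(7→8) fails; counter now 8
#12 T0 reads 8
#13 T0 CAS(8→9) writes; counter now 9
#14 T2 CAS(8→9) fails; counter now 9
#15 T2 reads 9
#16 T2 CAS(9→10) writes; counter now 10

T2 = (2, 1)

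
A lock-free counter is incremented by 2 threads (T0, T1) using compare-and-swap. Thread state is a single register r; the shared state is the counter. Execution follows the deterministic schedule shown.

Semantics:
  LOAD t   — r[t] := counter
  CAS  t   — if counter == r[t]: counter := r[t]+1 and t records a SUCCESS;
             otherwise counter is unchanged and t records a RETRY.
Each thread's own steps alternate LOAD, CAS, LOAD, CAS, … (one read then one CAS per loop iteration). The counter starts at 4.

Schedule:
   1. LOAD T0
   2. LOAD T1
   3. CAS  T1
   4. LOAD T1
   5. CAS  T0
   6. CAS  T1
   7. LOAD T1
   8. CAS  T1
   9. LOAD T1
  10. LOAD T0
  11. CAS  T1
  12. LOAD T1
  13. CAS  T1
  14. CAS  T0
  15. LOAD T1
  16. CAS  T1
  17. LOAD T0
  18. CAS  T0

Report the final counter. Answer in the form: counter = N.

1. LOAD T0 → mem=4 r[T0]=4 [LOAD]
2. LOAD T1 → mem=4 r[T1]=4 [LOAD]
3. CAS T1 → mem=5 r[T1]=4 [OK]
4. LOAD T1 → mem=5 r[T1]=5 [LOAD]
5. CAS T0 → mem=5 r[T0]=4 [RETRY]
6. CAS T1 → mem=6 r[T1]=5 [OK]
7. LOAD T1 → mem=6 r[T1]=6 [LOAD]
8. CAS T1 → mem=7 r[T1]=6 [OK]
9. LOAD T1 → mem=7 r[T1]=7 [LOAD]
10. LOAD T0 → mem=7 r[T0]=7 [LOAD]
11. CAS T1 → mem=8 r[T1]=7 [OK]
12. LOAD T1 → mem=8 r[T1]=8 [LOAD]
13. CAS T1 → mem=9 r[T1]=8 [OK]
14. CAS T0 → mem=9 r[T0]=7 [RETRY]
15. LOAD T1 → mem=9 r[T1]=9 [LOAD]
16. CAS T1 → mem=10 r[T1]=9 [OK]
17. LOAD T0 → mem=10 r[T0]=10 [LOAD]
18. CAS T0 → mem=11 r[T0]=10 [OK]

counter = 11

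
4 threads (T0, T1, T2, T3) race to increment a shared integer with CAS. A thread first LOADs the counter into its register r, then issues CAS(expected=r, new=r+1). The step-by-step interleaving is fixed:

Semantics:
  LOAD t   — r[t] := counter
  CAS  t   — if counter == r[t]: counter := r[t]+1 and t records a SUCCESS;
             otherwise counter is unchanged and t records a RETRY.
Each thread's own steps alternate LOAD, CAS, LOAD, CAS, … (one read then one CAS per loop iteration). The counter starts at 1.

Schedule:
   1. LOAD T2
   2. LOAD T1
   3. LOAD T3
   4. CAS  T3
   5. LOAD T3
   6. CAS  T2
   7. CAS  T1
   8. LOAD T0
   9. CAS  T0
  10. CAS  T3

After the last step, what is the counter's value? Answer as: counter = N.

step 1: T2 LOAD ⇒ load; ctr=1 reg=1
step 2: T1 LOAD ⇒ load; ctr=1 reg=1
step 3: T3 LOAD ⇒ load; ctr=1 reg=1
step 4: T3 CAS ⇒ ok; ctr=2 reg=1
step 5: T3 LOAD ⇒ load; ctr=2 reg=2
step 6: T2 CAS ⇒ retry; ctr=2 reg=1
step 7: T1 CAS ⇒ retry; ctr=2 reg=1
step 8: T0 LOAD ⇒ load; ctr=2 reg=2
step 9: T0 CAS ⇒ ok; ctr=3 reg=2
step 10: T3 CAS ⇒ retry; ctr=3 reg=2

counter = 3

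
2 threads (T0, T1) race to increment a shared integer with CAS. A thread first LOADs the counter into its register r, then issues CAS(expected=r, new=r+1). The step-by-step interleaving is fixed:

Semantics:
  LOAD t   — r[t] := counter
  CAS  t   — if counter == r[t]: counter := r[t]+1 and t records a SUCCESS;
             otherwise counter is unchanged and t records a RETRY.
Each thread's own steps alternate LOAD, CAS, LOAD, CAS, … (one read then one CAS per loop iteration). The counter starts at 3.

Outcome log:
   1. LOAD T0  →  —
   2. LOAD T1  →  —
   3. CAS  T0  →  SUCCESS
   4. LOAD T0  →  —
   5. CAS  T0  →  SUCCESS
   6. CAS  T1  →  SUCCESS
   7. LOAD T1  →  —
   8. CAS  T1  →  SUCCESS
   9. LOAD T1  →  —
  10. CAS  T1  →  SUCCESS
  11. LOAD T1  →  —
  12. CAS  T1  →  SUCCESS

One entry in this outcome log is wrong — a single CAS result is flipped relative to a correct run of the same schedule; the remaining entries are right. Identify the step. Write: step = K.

Re-executing:
[1] T0.load  rd  (counter 3, T0.r 3)
[2] T1.load  rd  (counter 3, T1.r 3)
[3] T0.cas  hit  (counter 4, T0.r 3)
[4] T0.load  rd  (counter 4, T0.r 4)
[5] T0.cas  hit  (counter 5, T0.r 4)
[6] T1.cas  miss  (counter 5, T1.r 3)
[7] T1.load  rd  (counter 5, T1.r 5)
[8] T1.cas  hit  (counter 6, T1.r 5)
[9] T1.load  rd  (counter 6, T1.r 6)
[10] T1.cas  hit  (counter 7, T1.r 6)
[11] T1.load  rd  (counter 7, T1.r 7)
[12] T1.cas  hit  (counter 8, T1.r 7)
Flip is step 6.

step = 6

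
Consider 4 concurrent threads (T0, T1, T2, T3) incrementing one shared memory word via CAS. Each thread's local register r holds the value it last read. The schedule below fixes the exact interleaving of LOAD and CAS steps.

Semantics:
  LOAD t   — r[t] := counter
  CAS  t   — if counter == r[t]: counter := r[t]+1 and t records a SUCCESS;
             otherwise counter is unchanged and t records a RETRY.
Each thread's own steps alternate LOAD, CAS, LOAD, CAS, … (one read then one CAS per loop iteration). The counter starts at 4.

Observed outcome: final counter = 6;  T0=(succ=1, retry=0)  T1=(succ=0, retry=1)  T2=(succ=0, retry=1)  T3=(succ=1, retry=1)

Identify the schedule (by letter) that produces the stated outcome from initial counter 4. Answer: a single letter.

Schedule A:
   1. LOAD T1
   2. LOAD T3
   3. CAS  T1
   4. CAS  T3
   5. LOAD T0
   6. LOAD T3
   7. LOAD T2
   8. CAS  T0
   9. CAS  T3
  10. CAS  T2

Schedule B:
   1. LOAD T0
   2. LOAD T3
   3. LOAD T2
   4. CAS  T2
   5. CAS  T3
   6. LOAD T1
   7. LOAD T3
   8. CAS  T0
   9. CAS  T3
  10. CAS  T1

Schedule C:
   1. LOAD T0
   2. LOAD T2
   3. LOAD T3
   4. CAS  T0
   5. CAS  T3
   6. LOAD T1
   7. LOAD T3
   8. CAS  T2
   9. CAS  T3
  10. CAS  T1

C

Simulating candidate C:
T0 LOAD — after: cnt=4, r=4 — load
T2 LOAD — after: cnt=4, r=4 — load
T3 LOAD — after: cnt=4, r=4 — load
T0 CAS — after: cnt=5, r=4 — ok
T3 CAS — after: cnt=5, r=4 — retry
T1 LOAD — after: cnt=5, r=5 — load
T3 LOAD — after: cnt=5, r=5 — load
T2 CAS — after: cnt=5, r=4 — retry
T3 CAS — after: cnt=6, r=5 — ok
T1 CAS — after: cnt=6, r=5 — retry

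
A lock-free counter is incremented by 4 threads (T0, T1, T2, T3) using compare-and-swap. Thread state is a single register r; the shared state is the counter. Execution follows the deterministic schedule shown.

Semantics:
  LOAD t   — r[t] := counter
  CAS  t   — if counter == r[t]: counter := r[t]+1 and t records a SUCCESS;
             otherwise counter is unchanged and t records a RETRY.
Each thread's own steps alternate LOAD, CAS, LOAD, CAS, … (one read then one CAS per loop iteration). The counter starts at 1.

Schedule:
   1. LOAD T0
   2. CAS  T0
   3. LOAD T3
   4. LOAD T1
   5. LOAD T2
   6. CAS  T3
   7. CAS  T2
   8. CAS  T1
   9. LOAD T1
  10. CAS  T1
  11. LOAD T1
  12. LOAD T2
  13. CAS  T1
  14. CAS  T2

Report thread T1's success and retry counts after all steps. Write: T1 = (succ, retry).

T1 = (2, 1)

step 1: T0 LOAD ⇒ load; ctr=1 reg=1
step 2: T0 CAS ⇒ ok; ctr=2 reg=1
step 3: T3 LOAD ⇒ load; ctr=2 reg=2
step 4: T1 LOAD ⇒ load; ctr=2 reg=2
step 5: T2 LOAD ⇒ load; ctr=2 reg=2
step 6: T3 CAS ⇒ ok; ctr=3 reg=2
step 7: T2 CAS ⇒ retry; ctr=3 reg=2
step 8: T1 CAS ⇒ retry; ctr=3 reg=2
step 9: T1 LOAD ⇒ load; ctr=3 reg=3
step 10: T1 CAS ⇒ ok; ctr=4 reg=3
step 11: T1 LOAD ⇒ load; ctr=4 reg=4
step 12: T2 LOAD ⇒ load; ctr=4 reg=4
step 13: T1 CAS ⇒ ok; ctr=5 reg=4
step 14: T2 CAS ⇒ retry; ctr=5 reg=4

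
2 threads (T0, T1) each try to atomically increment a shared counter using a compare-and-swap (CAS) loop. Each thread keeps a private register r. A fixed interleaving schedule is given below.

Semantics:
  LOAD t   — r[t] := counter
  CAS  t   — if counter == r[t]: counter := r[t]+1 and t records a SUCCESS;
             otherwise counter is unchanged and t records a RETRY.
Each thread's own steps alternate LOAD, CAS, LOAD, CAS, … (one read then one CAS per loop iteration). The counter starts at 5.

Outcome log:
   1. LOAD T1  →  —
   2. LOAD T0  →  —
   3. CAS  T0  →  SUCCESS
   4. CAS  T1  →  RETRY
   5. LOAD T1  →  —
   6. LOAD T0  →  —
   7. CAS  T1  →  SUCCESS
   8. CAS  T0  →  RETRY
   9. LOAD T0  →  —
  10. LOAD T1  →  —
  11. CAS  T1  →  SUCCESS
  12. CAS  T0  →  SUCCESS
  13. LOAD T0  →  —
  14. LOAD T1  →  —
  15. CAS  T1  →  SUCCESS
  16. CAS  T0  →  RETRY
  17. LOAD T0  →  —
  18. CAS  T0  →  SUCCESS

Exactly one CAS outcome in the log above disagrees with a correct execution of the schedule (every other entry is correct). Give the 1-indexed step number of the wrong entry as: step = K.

Correct run:
T1 LOAD — after: cnt=5, r=5 — load
T0 LOAD — after: cnt=5, r=5 — load
T0 CAS — after: cnt=6, r=5 — ok
T1 CAS — after: cnt=6, r=5 — retry
T1 LOAD — after: cnt=6, r=6 — load
T0 LOAD — after: cnt=6, r=6 — load
T1 CAS — after: cnt=7, r=6 — ok
T0 CAS — after: cnt=7, r=6 — retry
T0 LOAD — after: cnt=7, r=7 — load
T1 LOAD — after: cnt=7, r=7 — load
T1 CAS — after: cnt=8, r=7 — ok
T0 CAS — after: cnt=8, r=7 — retry
T0 LOAD — after: cnt=8, r=8 — load
T1 LOAD — after: cnt=8, r=8 — load
T1 CAS — after: cnt=9, r=8 — ok
T0 CAS — after: cnt=9, r=8 — retry
T0 LOAD — after: cnt=9, r=9 — load
T0 CAS — after: cnt=10, r=9 — ok
Log disagrees first at step 12.

step = 12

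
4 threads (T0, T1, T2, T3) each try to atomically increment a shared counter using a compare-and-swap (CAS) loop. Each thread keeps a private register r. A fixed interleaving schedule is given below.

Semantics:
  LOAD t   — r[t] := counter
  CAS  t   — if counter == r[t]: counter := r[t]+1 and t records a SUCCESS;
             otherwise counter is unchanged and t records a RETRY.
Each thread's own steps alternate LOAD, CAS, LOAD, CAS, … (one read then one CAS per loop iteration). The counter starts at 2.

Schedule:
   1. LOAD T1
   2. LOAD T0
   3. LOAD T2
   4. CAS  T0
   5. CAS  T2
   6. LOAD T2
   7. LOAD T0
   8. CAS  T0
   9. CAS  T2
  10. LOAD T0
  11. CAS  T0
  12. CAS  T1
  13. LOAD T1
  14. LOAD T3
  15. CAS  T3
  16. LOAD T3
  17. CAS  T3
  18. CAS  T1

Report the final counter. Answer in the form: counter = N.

   1) LOAD T1:  M=2  r_T1=2
   2) LOAD T0:  M=2  r_T0=2
   3) LOAD T2:  M=2  r_T2=2
   4) CAS  T0:  M=3  r_T0=2 ✓
   5) CAS  T2:  M=3  r_T2=2 ✗
   6) LOAD T2:  M=3  r_T2=3
   7) LOAD T0:  M=3  r_T0=3
   8) CAS  T0:  M=4  r_T0=3 ✓
   9) CAS  T2:  M=4  r_T2=3 ✗
  10) LOAD T0:  M=4  r_T0=4
  11) CAS  T0:  M=5  r_T0=4 ✓
  12) CAS  T1:  M=5  r_T1=2 ✗
  13) LOAD T1:  M=5  r_T1=5
  14) LOAD T3:  M=5  r_T3=5
  15) CAS  T3:  M=6  r_T3=5 ✓
  16) LOAD T3:  M=6  r_T3=6
  17) CAS  T3:  M=7  r_T3=6 ✓
  18) CAS  T1:  M=7  r_T1=5 ✗

counter = 7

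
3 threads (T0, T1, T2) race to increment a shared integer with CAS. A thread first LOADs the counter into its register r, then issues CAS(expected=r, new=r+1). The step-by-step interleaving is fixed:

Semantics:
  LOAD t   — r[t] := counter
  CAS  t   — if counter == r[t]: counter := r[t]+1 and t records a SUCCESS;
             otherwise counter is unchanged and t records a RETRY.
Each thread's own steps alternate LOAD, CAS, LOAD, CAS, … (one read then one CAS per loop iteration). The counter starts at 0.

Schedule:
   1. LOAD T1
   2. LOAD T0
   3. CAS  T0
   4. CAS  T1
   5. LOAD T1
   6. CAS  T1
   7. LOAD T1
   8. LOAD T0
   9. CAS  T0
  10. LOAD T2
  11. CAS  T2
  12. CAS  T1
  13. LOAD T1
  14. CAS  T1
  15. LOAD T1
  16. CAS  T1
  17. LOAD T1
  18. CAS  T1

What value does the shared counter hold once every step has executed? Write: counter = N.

counter = 7

step 1: T1 LOAD ⇒ load; ctr=0 reg=0
step 2: T0 LOAD ⇒ load; ctr=0 reg=0
step 3: T0 CAS ⇒ ok; ctr=1 reg=0
step 4: T1 CAS ⇒ retry; ctr=1 reg=0
step 5: T1 LOAD ⇒ load; ctr=1 reg=1
step 6: T1 CAS ⇒ ok; ctr=2 reg=1
step 7: T1 LOAD ⇒ load; ctr=2 reg=2
step 8: T0 LOAD ⇒ load; ctr=2 reg=2
step 9: T0 CAS ⇒ ok; ctr=3 reg=2
step 10: T2 LOAD ⇒ load; ctr=3 reg=3
step 11: T2 CAS ⇒ ok; ctr=4 reg=3
step 12: T1 CAS ⇒ retry; ctr=4 reg=2
step 13: T1 LOAD ⇒ load; ctr=4 reg=4
step 14: T1 CAS ⇒ ok; ctr=5 reg=4
step 15: T1 LOAD ⇒ load; ctr=5 reg=5
step 16: T1 CAS ⇒ ok; ctr=6 reg=5
step 17: T1 LOAD ⇒ load; ctr=6 reg=6
step 18: T1 CAS ⇒ ok; ctr=7 reg=6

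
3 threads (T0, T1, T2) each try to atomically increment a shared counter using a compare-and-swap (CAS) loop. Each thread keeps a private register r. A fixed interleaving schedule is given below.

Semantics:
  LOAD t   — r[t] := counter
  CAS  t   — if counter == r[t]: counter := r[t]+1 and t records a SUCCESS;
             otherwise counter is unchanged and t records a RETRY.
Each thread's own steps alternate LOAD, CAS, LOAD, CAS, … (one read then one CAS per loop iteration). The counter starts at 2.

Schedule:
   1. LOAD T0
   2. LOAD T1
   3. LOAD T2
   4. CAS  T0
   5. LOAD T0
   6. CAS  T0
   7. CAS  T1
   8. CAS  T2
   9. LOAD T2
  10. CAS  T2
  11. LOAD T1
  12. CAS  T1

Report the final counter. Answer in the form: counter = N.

T0 LOAD — after: cnt=2, r=2 — load
T1 LOAD — after: cnt=2, r=2 — load
T2 LOAD — after: cnt=2, r=2 — load
T0 CAS — after: cnt=3, r=2 — ok
T0 LOAD — after: cnt=3, r=3 — load
T0 CAS — after: cnt=4, r=3 — ok
T1 CAS — after: cnt=4, r=2 — retry
T2 CAS — after: cnt=4, r=2 — retry
T2 LOAD — after: cnt=4, r=4 — load
T2 CAS — after: cnt=5, r=4 — ok
T1 LOAD — after: cnt=5, r=5 — load
T1 CAS — after: cnt=6, r=5 — ok

counter = 6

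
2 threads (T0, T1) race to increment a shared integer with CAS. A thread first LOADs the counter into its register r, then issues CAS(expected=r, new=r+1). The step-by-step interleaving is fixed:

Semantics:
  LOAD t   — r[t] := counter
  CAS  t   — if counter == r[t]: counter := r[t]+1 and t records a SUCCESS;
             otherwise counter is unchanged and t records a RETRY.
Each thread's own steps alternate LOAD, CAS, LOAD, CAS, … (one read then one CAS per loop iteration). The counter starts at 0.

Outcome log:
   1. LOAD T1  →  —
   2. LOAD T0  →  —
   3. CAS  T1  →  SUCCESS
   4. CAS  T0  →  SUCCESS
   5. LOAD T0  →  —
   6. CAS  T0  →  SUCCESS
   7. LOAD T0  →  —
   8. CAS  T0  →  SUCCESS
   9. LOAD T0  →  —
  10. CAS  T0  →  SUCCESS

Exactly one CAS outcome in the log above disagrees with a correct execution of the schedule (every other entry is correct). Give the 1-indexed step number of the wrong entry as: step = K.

Re-executing:
   1) LOAD T1:  M=0  r_T1=0
   2) LOAD T0:  M=0  r_T0=0
   3) CAS  T1:  M=1  r_T1=0 ✓
   4) CAS  T0:  M=1  r_T0=0 ✗
   5) LOAD T0:  M=1  r_T0=1
   6) CAS  T0:  M=2  r_T0=1 ✓
   7) LOAD T0:  M=2  r_T0=2
   8) CAS  T0:  M=3  r_T0=2 ✓
   9) LOAD T0:  M=3  r_T0=3
  10) CAS  T0:  M=4  r_T0=3 ✓
Mismatch at 4.

step = 4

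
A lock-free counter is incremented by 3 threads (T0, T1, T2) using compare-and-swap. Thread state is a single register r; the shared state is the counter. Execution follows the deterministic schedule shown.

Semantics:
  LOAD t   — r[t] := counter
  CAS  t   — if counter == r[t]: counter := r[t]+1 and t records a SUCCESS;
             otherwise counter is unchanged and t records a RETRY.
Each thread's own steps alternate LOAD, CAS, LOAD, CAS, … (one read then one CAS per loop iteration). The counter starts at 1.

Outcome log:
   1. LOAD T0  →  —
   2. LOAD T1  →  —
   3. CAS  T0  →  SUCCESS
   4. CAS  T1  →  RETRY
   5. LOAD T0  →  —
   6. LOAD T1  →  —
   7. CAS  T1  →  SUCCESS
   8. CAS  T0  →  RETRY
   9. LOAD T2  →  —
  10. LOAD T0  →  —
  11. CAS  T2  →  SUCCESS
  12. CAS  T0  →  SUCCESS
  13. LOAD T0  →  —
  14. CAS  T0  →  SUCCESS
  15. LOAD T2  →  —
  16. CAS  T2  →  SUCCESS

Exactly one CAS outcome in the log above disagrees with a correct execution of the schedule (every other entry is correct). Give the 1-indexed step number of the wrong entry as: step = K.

step = 12

Correct run:
1. LOAD T0 → mem=1 r[T0]=1 [LOAD]
2. LOAD T1 → mem=1 r[T1]=1 [LOAD]
3. CAS T0 → mem=2 r[T0]=1 [OK]
4. CAS T1 → mem=2 r[T1]=1 [RETRY]
5. LOAD T0 → mem=2 r[T0]=2 [LOAD]
6. LOAD T1 → mem=2 r[T1]=2 [LOAD]
7. CAS T1 → mem=3 r[T1]=2 [OK]
8. CAS T0 → mem=3 r[T0]=2 [RETRY]
9. LOAD T2 → mem=3 r[T2]=3 [LOAD]
10. LOAD T0 → mem=3 r[T0]=3 [LOAD]
11. CAS T2 → mem=4 r[T2]=3 [OK]
12. CAS T0 → mem=4 r[T0]=3 [RETRY]
13. LOAD T0 → mem=4 r[T0]=4 [LOAD]
14. CAS T0 → mem=5 r[T0]=4 [OK]
15. LOAD T2 → mem=5 r[T2]=5 [LOAD]
16. CAS T2 → mem=6 r[T2]=5 [OK]
Mismatch at 12.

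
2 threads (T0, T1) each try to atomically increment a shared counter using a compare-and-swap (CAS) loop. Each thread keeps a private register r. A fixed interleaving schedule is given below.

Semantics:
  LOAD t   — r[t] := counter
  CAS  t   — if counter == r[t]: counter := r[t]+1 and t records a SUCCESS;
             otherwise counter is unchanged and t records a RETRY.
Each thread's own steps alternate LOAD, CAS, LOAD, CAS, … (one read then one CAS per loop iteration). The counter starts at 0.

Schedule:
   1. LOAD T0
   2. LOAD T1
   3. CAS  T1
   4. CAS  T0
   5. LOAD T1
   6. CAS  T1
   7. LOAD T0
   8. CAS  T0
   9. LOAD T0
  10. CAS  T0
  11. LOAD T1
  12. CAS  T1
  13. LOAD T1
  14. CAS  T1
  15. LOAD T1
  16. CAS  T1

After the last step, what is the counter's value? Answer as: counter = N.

counter = 7

T0 LOAD — after: cnt=0, r=0 — load
T1 LOAD — after: cnt=0, r=0 — load
T1 CAS — after: cnt=1, r=0 — ok
T0 CAS — after: cnt=1, r=0 — retry
T1 LOAD — after: cnt=1, r=1 — load
T1 CAS — after: cnt=2, r=1 — ok
T0 LOAD — after: cnt=2, r=2 — load
T0 CAS — after: cnt=3, r=2 — ok
T0 LOAD — after: cnt=3, r=3 — load
T0 CAS — after: cnt=4, r=3 — ok
T1 LOAD — after: cnt=4, r=4 — load
T1 CAS — after: cnt=5, r=4 — ok
T1 LOAD — after: cnt=5, r=5 — load
T1 CAS — after: cnt=6, r=5 — ok
T1 LOAD — after: cnt=6, r=6 — load
T1 CAS — after: cnt=7, r=6 — ok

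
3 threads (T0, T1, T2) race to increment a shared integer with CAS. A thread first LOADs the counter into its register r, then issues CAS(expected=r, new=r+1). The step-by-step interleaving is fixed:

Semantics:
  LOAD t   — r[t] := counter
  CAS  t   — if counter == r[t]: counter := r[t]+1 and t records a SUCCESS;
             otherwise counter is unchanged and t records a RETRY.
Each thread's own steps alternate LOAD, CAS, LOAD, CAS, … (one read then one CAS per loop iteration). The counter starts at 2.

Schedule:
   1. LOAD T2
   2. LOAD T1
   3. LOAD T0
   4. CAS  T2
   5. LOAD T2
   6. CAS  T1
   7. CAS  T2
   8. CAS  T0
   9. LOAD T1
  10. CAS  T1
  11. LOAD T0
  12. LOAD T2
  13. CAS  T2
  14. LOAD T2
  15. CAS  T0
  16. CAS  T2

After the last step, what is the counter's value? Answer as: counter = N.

counter = 7

   1) LOAD T2:  M=2  r_T2=2
   2) LOAD T1:  M=2  r_T1=2
   3) LOAD T0:  M=2  r_T0=2
   4) CAS  T2:  M=3  r_T2=2 ✓
   5) LOAD T2:  M=3  r_T2=3
   6) CAS  T1:  M=3  r_T1=2 ✗
   7) CAS  T2:  M=4  r_T2=3 ✓
   8) CAS  T0:  M=4  r_T0=2 ✗
   9) LOAD T1:  M=4  r_T1=4
  10) CAS  T1:  M=5  r_T1=4 ✓
  11) LOAD T0:  M=5  r_T0=5
  12) LOAD T2:  M=5  r_T2=5
  13) CAS  T2:  M=6  r_T2=5 ✓
  14) LOAD T2:  M=6  r_T2=6
  15) CAS  T0:  M=6  r_T0=5 ✗
  16) CAS  T2:  M=7  r_T2=6 ✓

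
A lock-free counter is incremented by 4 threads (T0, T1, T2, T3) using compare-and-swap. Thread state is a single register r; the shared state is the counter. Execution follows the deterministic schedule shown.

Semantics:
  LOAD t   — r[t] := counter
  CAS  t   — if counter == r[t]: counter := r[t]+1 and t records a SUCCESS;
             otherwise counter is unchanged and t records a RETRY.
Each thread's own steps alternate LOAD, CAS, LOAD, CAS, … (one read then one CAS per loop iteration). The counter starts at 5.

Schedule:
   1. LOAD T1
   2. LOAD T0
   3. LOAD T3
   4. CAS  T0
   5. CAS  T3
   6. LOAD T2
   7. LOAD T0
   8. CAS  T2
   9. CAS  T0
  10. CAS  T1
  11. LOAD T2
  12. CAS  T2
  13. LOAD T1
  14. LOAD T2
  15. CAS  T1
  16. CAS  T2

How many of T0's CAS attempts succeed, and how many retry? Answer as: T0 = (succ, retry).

T0 = (1, 1)

step 1: T1 LOAD ⇒ load; ctr=5 reg=5
step 2: T0 LOAD ⇒ load; ctr=5 reg=5
step 3: T3 LOAD ⇒ load; ctr=5 reg=5
step 4: T0 CAS ⇒ ok; ctr=6 reg=5
step 5: T3 CAS ⇒ retry; ctr=6 reg=5
step 6: T2 LOAD ⇒ load; ctr=6 reg=6
step 7: T0 LOAD ⇒ load; ctr=6 reg=6
step 8: T2 CAS ⇒ ok; ctr=7 reg=6
step 9: T0 CAS ⇒ retry; ctr=7 reg=6
step 10: T1 CAS ⇒ retry; ctr=7 reg=5
step 11: T2 LOAD ⇒ load; ctr=7 reg=7
step 12: T2 CAS ⇒ ok; ctr=8 reg=7
step 13: T1 LOAD ⇒ load; ctr=8 reg=8
step 14: T2 LOAD ⇒ load; ctr=8 reg=8
step 15: T1 CAS ⇒ ok; ctr=9 reg=8
step 16: T2 CAS ⇒ retry; ctr=9 reg=8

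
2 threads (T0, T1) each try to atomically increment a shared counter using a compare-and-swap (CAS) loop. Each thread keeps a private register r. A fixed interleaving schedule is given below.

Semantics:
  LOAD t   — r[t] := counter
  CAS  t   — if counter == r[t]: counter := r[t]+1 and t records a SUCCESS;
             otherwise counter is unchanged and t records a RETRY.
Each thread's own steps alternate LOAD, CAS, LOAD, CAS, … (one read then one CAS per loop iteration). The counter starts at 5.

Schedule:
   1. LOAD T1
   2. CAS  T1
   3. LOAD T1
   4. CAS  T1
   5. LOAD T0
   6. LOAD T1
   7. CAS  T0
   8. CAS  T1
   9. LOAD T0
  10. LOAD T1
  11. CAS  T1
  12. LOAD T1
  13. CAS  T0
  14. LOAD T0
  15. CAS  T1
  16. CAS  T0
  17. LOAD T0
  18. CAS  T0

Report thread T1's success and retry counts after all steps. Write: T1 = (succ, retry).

T1 = (4, 1)

T1 LOAD — after: cnt=5, r=5 — load
T1 CAS — after: cnt=6, r=5 — ok
T1 LOAD — after: cnt=6, r=6 — load
T1 CAS — after: cnt=7, r=6 — ok
T0 LOAD — after: cnt=7, r=7 — load
T1 LOAD — after: cnt=7, r=7 — load
T0 CAS — after: cnt=8, r=7 — ok
T1 CAS — after: cnt=8, r=7 — retry
T0 LOAD — after: cnt=8, r=8 — load
T1 LOAD — after: cnt=8, r=8 — load
T1 CAS — after: cnt=9, r=8 — ok
T1 LOAD — after: cnt=9, r=9 — load
T0 CAS — after: cnt=9, r=8 — retry
T0 LOAD — after: cnt=9, r=9 — load
T1 CAS — after: cnt=10, r=9 — ok
T0 CAS — after: cnt=10, r=9 — retry
T0 LOAD — after: cnt=10, r=10 — load
T0 CAS — after: cnt=11, r=10 — ok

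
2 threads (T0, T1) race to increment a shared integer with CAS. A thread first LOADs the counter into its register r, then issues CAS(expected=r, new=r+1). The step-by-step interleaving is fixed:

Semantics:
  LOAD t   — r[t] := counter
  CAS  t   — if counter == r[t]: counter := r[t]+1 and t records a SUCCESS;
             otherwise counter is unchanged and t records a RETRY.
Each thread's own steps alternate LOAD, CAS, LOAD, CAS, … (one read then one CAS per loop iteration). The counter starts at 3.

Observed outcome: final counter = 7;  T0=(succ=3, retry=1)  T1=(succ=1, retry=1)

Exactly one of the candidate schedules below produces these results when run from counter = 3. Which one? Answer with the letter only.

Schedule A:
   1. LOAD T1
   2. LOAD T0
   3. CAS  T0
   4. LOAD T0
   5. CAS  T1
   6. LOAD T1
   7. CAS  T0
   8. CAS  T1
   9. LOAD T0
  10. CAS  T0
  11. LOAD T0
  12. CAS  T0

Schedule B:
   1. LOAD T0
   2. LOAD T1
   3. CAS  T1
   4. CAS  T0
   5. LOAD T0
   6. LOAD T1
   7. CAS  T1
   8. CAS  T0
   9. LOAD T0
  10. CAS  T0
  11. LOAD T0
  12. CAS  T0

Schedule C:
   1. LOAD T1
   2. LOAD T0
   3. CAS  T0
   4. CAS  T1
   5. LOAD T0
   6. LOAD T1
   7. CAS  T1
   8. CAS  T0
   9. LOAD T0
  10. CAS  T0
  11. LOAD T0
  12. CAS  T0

Simulating candidate C:
T1 LOAD — after: cnt=3, r=3 — load
T0 LOAD — after: cnt=3, r=3 — load
T0 CAS — after: cnt=4, r=3 — ok
T1 CAS — after: cnt=4, r=3 — retry
T0 LOAD — after: cnt=4, r=4 — load
T1 LOAD — after: cnt=4, r=4 — load
T1 CAS — after: cnt=5, r=4 — ok
T0 CAS — after: cnt=5, r=4 — retry
T0 LOAD — after: cnt=5, r=5 — load
T0 CAS — after: cnt=6, r=5 — ok
T0 LOAD — after: cnt=6, r=6 — load
T0 CAS — after: cnt=7, r=6 — ok

C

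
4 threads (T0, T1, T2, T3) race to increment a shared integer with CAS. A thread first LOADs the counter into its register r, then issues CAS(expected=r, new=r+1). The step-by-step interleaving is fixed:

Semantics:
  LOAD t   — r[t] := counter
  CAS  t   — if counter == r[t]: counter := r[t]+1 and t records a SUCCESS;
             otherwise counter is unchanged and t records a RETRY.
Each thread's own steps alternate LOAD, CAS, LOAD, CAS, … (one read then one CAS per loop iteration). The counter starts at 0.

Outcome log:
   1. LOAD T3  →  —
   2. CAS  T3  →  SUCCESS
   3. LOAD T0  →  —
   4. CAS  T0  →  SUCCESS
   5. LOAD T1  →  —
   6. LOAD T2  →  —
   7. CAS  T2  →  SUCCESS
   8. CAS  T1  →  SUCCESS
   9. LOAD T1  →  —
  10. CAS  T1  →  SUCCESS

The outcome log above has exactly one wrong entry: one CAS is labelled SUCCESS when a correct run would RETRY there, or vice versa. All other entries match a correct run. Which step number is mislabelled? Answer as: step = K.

Correct run:
step 1: T3 LOAD ⇒ load; ctr=0 reg=0
step 2: T3 CAS ⇒ ok; ctr=1 reg=0
step 3: T0 LOAD ⇒ load; ctr=1 reg=1
step 4: T0 CAS ⇒ ok; ctr=2 reg=1
step 5: T1 LOAD ⇒ load; ctr=2 reg=2
step 6: T2 LOAD ⇒ load; ctr=2 reg=2
step 7: T2 CAS ⇒ ok; ctr=3 reg=2
step 8: T1 CAS ⇒ retry; ctr=3 reg=2
step 9: T1 LOAD ⇒ load; ctr=3 reg=3
step 10: T1 CAS ⇒ ok; ctr=4 reg=3
Flip is step 8.

step = 8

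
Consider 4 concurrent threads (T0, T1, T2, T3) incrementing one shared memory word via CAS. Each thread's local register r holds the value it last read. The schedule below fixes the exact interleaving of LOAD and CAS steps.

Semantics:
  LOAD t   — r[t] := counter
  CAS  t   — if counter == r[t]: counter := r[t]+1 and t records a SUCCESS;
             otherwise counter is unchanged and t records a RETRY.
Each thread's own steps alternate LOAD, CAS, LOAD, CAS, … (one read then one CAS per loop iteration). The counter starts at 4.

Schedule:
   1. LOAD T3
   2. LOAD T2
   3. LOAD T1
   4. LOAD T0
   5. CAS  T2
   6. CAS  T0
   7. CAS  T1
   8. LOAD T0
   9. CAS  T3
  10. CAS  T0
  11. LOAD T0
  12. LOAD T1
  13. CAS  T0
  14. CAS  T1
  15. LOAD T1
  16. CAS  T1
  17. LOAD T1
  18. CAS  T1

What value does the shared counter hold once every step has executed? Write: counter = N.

counter = 9

T3 LOAD — after: cnt=4, r=4 — load
T2 LOAD — after: cnt=4, r=4 — load
T1 LOAD — after: cnt=4, r=4 — load
T0 LOAD — after: cnt=4, r=4 — load
T2 CAS — after: cnt=5, r=4 — ok
T0 CAS — after: cnt=5, r=4 — retry
T1 CAS — after: cnt=5, r=4 — retry
T0 LOAD — after: cnt=5, r=5 — load
T3 CAS — after: cnt=5, r=4 — retry
T0 CAS — after: cnt=6, r=5 — ok
T0 LOAD — after: cnt=6, r=6 — load
T1 LOAD — after: cnt=6, r=6 — load
T0 CAS — after: cnt=7, r=6 — ok
T1 CAS — after: cnt=7, r=6 — retry
T1 LOAD — after: cnt=7, r=7 — load
T1 CAS — after: cnt=8, r=7 — ok
T1 LOAD — after: cnt=8, r=8 — load
T1 CAS — after: cnt=9, r=8 — ok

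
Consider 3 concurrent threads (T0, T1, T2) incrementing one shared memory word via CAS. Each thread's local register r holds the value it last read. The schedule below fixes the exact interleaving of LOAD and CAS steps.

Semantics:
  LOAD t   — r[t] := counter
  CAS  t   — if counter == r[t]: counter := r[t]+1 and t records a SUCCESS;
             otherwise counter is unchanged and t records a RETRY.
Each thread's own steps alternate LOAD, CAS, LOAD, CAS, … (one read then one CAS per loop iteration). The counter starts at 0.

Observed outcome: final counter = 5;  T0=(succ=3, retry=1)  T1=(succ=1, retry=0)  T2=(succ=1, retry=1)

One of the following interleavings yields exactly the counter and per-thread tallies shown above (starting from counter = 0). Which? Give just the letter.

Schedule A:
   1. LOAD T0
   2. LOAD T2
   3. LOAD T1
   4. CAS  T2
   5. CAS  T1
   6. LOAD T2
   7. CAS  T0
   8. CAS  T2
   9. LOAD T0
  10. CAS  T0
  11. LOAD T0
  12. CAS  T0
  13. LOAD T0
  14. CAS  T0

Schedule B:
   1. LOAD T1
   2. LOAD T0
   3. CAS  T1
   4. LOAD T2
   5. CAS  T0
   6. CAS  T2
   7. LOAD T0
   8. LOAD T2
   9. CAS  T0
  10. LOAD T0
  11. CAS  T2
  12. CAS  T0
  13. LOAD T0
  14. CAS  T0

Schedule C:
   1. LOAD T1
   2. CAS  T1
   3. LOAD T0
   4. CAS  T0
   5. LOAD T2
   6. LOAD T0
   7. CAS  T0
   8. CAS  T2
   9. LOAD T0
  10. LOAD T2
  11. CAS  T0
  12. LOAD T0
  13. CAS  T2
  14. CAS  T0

B

Run B:
[1] T1.load  rd  (counter 0, T1.r 0)
[2] T0.load  rd  (counter 0, T0.r 0)
[3] T1.cas  hit  (counter 1, T1.r 0)
[4] T2.load  rd  (counter 1, T2.r 1)
[5] T0.cas  miss  (counter 1, T0.r 0)
[6] T2.cas  hit  (counter 2, T2.r 1)
[7] T0.load  rd  (counter 2, T0.r 2)
[8] T2.load  rd  (counter 2, T2.r 2)
[9] T0.cas  hit  (counter 3, T0.r 2)
[10] T0.load  rd  (counter 3, T0.r 3)
[11] T2.cas  miss  (counter 3, T2.r 2)
[12] T0.cas  hit  (counter 4, T0.r 3)
[13] T0.load  rd  (counter 4, T0.r 4)
[14] T0.cas  hit  (counter 5, T0.r 4)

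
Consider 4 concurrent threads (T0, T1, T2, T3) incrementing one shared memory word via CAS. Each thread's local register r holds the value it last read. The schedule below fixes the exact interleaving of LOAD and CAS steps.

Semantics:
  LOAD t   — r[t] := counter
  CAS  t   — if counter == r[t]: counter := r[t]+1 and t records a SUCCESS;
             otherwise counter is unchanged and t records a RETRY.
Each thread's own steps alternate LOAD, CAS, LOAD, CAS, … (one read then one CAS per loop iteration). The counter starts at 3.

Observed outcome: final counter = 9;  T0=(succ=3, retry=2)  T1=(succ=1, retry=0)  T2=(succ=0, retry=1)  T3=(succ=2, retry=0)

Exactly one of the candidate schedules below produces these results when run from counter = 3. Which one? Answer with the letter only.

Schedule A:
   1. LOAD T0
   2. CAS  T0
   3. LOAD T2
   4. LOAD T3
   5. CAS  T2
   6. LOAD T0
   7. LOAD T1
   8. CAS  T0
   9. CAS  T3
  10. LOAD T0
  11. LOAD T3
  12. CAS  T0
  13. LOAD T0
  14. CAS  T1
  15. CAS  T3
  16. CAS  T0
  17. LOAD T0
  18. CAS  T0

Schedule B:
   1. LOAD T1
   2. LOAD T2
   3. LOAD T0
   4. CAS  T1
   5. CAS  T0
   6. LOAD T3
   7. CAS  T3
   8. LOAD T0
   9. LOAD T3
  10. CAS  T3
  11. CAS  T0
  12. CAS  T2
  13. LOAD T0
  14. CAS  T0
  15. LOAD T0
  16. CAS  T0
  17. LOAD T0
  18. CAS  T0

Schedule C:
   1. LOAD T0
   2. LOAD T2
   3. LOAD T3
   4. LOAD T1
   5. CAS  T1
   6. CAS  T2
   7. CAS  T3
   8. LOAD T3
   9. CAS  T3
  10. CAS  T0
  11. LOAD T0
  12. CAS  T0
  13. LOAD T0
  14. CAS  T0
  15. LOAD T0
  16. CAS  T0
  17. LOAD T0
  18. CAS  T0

B

Run B:
#1 T1 reads 3
#2 T2 reads 3
#3 T0 reads 3
#4 T1 CAS(3→4) writes; counter now 4
#5 T0 CAS(3→4) fails; counter now 4
#6 T3 reads 4
#7 T3 CAS(4→5) writes; counter now 5
#8 T0 reads 5
#9 T3 reads 5
#10 T3 CAS(5→6) writes; counter now 6
#11 T0 CAS(5→6) fails; counter now 6
#12 T2 CAS(3→4) fails; counter now 6
#13 T0 reads 6
#14 T0 CAS(6→7) writes; counter now 7
#15 T0 reads 7
#16 T0 CAS(7→8) writes; counter now 8
#17 T0 reads 8
#18 T0 CAS(8→9) writes; counter now 9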